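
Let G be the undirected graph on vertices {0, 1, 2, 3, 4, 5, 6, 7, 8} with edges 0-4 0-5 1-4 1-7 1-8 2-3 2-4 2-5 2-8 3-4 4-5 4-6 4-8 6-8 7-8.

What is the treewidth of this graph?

A width-2 tree decomposition is:
Bags: B1 = {2, 4, 8}  B2 = {2, 4, 5}  B3 = {2, 3, 4}  B4 = {1, 4, 8}  B5 = {0, 4, 5}  B6 = {4, 6, 8}  B7 = {1, 7, 8}
Tree: B1–B2, B1–B3, B1–B4, B2–B5, B1–B6, B4–B7
The largest bag has 3 vertices, giving width 2; this decomposition certifies tw(G) ≤ 2. Conversely, {0, 4, 5} is a clique of size 3, and the vertices of any clique must share a bag in every tree decomposition; so some bag has ≥ 3 vertices and tw(G) ≥ 2. Hence tw(G) = 2 exactly.

2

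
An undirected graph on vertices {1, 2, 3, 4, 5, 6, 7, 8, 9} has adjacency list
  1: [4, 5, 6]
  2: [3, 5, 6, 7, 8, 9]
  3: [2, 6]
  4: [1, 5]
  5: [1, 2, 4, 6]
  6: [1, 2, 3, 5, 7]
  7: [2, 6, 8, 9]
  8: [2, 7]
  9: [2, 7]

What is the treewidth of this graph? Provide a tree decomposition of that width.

Treewidth 2.
One optimal decomposition is:
Bags: B1 = {1, 5, 6}  B2 = {2, 5, 6}  B3 = {2, 3, 6}  B4 = {2, 6, 7}  B5 = {1, 4, 5}  B6 = {2, 7, 9}  B7 = {2, 7, 8}
Tree: B1–B2, B2–B3, B2–B4, B1–B5, B4–B6, B4–B7

Every bag has size at most 3, so the width is 3 − 1 = 2 and tw(G) ≤ 2. For the lower bound, the 3 vertices {1, 4, 5} are pairwise adjacent, and any tree decomposition puts a clique entirely inside one bag — forcing width ≥ 2. Hence tw(G) = 2 exactly.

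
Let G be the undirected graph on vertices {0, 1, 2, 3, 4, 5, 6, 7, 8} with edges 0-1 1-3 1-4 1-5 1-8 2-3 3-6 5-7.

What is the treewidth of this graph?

1

A width-1 tree decomposition is:
Bags: B1 = {1, 3}  B2 = {3, 6}  B3 = {1, 8}  B4 = {1, 5}  B5 = {0, 1}  B6 = {1, 4}  B7 = {5, 7}  B8 = {2, 3}
Tree: B1–B2, B1–B3, B1–B4, B1–B5, B5–B6, B4–B7, B1–B8
Every bag has size at most 2, so the width is 2 − 1 = 1 and tw(G) ≤ 1. Any graph with an edge has treewidth ≥ 1, and G has the edge 3–1. Hence tw(G) = 1 exactly.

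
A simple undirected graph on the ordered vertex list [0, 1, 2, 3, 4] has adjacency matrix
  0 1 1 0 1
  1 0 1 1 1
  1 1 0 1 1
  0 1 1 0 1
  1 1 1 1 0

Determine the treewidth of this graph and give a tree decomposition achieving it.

Treewidth 3.
Bags: B1 = {1, 2, 3, 4}  B2 = {0, 1, 2, 4}
Tree: B1–B2

The largest bag has 4 vertices, giving width 3; this decomposition certifies tw(G) ≤ 3. For the lower bound, the 4 vertices {0, 1, 2, 4} are pairwise adjacent, and any tree decomposition puts a clique entirely inside one bag — forcing width ≥ 3. The upper and lower bounds meet at 3, so that is the treewidth.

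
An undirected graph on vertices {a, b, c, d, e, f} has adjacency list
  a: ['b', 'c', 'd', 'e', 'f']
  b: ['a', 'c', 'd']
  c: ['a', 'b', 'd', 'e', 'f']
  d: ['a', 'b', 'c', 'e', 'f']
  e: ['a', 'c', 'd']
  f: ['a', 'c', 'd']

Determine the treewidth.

A width-3 tree decomposition is:
Bags: B1 = {a, c, d, e}  B2 = {a, c, d, f}  B3 = {a, b, c, d}
Tree: B1–B2, B2–B3
The largest bag has 4 vertices, giving width 3; this decomposition certifies tw(G) ≤ 3. Conversely, {a, c, d, e} is a clique of size 4, and the vertices of any clique must share a bag in every tree decomposition; so some bag has ≥ 4 vertices and tw(G) ≥ 3. The upper and lower bounds meet at 3, so that is the treewidth.

3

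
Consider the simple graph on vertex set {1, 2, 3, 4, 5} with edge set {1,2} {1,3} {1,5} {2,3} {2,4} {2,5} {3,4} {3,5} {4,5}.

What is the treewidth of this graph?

3

A width-3 tree decomposition is:
Bags: B1 = {2, 3, 4, 5}  B2 = {1, 2, 3, 5}
Tree: B1–B2
The largest bag has 4 vertices, giving width 3; this decomposition certifies tw(G) ≤ 3. On the other hand G contains the 4-clique {1, 2, 3, 5}. A clique must lie in a single bag of any decomposition, so no decomposition can have width below 3. Hence tw(G) = 3 exactly.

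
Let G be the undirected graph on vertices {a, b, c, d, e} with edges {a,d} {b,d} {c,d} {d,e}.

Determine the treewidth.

1

A width-1 tree decomposition is:
Bags: B1 = {b, d}  B2 = {c, d}  B3 = {a, d}  B4 = {d, e}
Tree: B1–B2, B2–B3, B3–B4
Every bag has size at most 2, so the width is 2 − 1 = 1 and tw(G) ≤ 1. Any graph with an edge has treewidth ≥ 1, and G has the edge b–d. Hence tw(G) = 1 exactly.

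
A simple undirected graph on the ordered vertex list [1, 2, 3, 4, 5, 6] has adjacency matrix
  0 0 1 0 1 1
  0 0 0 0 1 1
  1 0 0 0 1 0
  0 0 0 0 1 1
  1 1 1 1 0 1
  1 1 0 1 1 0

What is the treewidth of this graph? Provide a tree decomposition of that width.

Treewidth 2.
One optimal decomposition is:
Bags: B1 = {1, 5, 6}  B2 = {4, 5, 6}  B3 = {1, 3, 5}  B4 = {2, 5, 6}
Tree: B1–B2, B1–B3, B1–B4

Every bag has size at most 3, so the width is 3 − 1 = 2 and tw(G) ≤ 2. Conversely, {1, 3, 5} is a clique of size 3, and the vertices of any clique must share a bag in every tree decomposition; so some bag has ≥ 3 vertices and tw(G) ≥ 2. The upper and lower bounds meet at 2, so that is the treewidth.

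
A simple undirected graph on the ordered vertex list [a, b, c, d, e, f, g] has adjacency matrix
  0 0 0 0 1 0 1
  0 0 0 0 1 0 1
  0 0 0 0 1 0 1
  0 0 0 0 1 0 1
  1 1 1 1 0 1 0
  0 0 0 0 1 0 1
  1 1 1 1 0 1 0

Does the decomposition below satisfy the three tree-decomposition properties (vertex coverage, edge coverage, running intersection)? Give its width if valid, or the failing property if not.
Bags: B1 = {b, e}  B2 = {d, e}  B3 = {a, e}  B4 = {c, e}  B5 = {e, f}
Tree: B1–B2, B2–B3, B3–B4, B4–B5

A tree decomposition must satisfy three properties: every vertex lies in some bag; for every edge, both endpoints lie together in some bag; and for every vertex, the bags containing it form a connected subtree. Here vertex g appears in no bag, so the decomposition is invalid.

No — vertex g appears in no bag.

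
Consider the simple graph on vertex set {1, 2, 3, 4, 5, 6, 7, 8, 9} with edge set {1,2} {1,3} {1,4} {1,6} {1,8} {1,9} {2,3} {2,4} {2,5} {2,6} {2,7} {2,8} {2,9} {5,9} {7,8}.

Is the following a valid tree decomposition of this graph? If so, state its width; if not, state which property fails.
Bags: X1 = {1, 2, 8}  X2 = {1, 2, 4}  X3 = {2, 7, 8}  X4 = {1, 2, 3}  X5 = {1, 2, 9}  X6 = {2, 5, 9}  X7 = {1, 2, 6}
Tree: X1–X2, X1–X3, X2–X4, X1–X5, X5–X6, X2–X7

Vertex coverage: the bags together contain {1, 2, 3, 4, 5, 6, 7, 8, 9}, the full vertex set. Edge coverage: each edge of G has both endpoints in at least one bag. Running intersection: for every vertex, the bags containing it form a connected subtree. All three properties hold, so this is a valid tree decomposition of width max|bag| − 1 = 2, and hence tw(G) ≤ 2.

Yes; width 2.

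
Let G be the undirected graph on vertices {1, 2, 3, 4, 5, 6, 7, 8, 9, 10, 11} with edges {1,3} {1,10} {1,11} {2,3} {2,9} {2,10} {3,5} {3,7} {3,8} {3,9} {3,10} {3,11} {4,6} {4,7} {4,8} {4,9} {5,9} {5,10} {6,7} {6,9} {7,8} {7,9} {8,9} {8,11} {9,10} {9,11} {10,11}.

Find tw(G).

3

A width-3 tree decomposition is:
Bags: B1 = {3, 7, 8, 9}  B2 = {3, 8, 9, 11}  B3 = {4, 7, 8, 9}  B4 = {4, 6, 7, 9}  B5 = {3, 9, 10, 11}  B6 = {3, 5, 9, 10}  B7 = {2, 3, 9, 10}  B8 = {1, 3, 10, 11}
Tree: B1–B2, B1–B3, B3–B4, B2–B5, B5–B6, B6–B7, B5–B8
Each bag holds 4 vertices, so the decomposition has width 3, which upper-bounds the treewidth. Conversely, {1, 3, 10, 11} is a clique of size 4, and the vertices of any clique must share a bag in every tree decomposition; so some bag has ≥ 4 vertices and tw(G) ≥ 3. Hence tw(G) = 3 exactly.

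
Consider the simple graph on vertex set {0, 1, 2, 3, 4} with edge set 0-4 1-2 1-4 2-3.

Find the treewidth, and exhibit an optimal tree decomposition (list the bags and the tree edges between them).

Treewidth 1.
Bags: B1 = {2, 3}  B2 = {1, 2}  B3 = {1, 4}  B4 = {0, 4}
Tree: B1–B2, B2–B3, B3–B4

Every bag has size at most 2, so the width is 2 − 1 = 1 and tw(G) ≤ 1. Since G has at least one edge (e.g. 3–2), it is not an edgeless graph, so tw(G) ≥ 1. Therefore the treewidth is 1.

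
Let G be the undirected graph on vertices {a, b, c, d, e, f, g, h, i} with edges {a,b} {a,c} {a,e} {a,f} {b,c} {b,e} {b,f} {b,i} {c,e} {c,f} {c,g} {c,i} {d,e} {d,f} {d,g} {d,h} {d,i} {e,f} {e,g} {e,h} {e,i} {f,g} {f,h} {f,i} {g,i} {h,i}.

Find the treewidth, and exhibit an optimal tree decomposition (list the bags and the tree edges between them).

Treewidth 4.
Bags: B1 = {c, e, f, g, i}  B2 = {b, c, e, f, i}  B3 = {d, e, f, g, i}  B4 = {a, b, c, e, f}  B5 = {d, e, f, h, i}
Tree: B1–B2, B1–B3, B2–B4, B3–B5

The largest bag has 5 vertices, giving width 4; this decomposition certifies tw(G) ≤ 4. For the lower bound, the 5 vertices {a, b, c, e, f} are pairwise adjacent, and any tree decomposition puts a clique entirely inside one bag — forcing width ≥ 4. Combining the bounds, tw(G) = 4.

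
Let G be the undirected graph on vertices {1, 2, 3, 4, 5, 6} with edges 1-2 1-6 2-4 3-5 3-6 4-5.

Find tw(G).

2

A width-2 tree decomposition is:
Bags: B1 = {1, 3, 6}  B2 = {1, 2, 3}  B3 = {2, 3, 4}  B4 = {3, 4, 5}
Tree: B1–B2, B2–B3, B3–B4
The largest bag has 3 vertices, giving width 2; this decomposition certifies tw(G) ≤ 2. For the lower bound, G contains the cycle 3–6–1–2–4–5–3, so G is not a forest; only forests have treewidth ≤ 1, hence tw(G) ≥ 2. Therefore the treewidth is 2.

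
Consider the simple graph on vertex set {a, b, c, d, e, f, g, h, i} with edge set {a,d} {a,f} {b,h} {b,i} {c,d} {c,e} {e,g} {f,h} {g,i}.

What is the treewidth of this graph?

2

A width-2 tree decomposition is:
Bags: B1 = {b, f, h}  B2 = {b, f, i}  B3 = {f, g, i}  B4 = {e, f, g}  B5 = {c, e, f}  B6 = {c, d, f}  B7 = {a, d, f}
Tree: B1–B2, B2–B3, B3–B4, B4–B5, B5–B6, B6–B7
Each bag holds 3 vertices, so the decomposition has width 2, which upper-bounds the treewidth. Since f–h–b–i–g–e–c–d–a–f is a cycle in G, G is not acyclic. Forests are exactly the graphs of treewidth ≤ 1, so tw(G) ≥ 2. Hence tw(G) = 2 exactly.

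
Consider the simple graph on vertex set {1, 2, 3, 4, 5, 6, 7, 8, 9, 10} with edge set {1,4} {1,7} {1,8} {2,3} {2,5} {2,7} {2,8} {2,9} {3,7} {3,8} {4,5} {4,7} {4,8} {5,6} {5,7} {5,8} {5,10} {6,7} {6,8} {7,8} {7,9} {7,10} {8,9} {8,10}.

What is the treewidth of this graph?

3

A width-3 tree decomposition is:
Bags: B1 = {2, 7, 8, 9}  B2 = {2, 3, 7, 8}  B3 = {2, 5, 7, 8}  B4 = {5, 6, 7, 8}  B5 = {5, 7, 8, 10}  B6 = {4, 5, 7, 8}  B7 = {1, 4, 7, 8}
Tree: B1–B2, B2–B3, B3–B4, B4–B5, B5–B6, B6–B7
Each bag holds 4 vertices, so the decomposition has width 3, which upper-bounds the treewidth. For the lower bound, the 4 vertices {1, 4, 7, 8} are pairwise adjacent, and any tree decomposition puts a clique entirely inside one bag — forcing width ≥ 3. Therefore the treewidth is 3.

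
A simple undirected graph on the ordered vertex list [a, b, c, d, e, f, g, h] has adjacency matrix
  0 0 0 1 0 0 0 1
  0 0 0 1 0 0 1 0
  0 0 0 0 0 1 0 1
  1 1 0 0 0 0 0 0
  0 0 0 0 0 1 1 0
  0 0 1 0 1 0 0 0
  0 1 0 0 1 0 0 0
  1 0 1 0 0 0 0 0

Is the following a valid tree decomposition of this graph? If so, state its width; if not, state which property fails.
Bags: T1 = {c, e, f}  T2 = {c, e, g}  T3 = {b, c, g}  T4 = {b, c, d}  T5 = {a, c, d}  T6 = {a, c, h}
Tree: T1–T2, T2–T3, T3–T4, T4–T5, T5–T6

Every vertex of G appears in some bag (union = {a, b, c, d, e, f, g, h}); every edge is covered by a bag; and for each vertex v the set of bags containing v is connected in the bag tree. The decomposition is therefore valid. The largest bag has 3 vertices, so the width is 2.

Yes; width 2.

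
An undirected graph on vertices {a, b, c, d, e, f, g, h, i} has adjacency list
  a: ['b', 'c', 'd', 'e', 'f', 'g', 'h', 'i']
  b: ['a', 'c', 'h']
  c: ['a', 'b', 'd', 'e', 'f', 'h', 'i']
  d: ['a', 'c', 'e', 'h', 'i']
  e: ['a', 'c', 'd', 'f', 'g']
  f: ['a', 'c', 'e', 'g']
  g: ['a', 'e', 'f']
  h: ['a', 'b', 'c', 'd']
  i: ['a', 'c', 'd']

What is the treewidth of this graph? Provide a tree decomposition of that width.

The largest bag has 4 vertices, giving width 3; this decomposition certifies tw(G) ≤ 3. For the lower bound, the 4 vertices {a, e, f, g} are pairwise adjacent, and any tree decomposition puts a clique entirely inside one bag — forcing width ≥ 3. The upper and lower bounds meet at 3, so that is the treewidth.

Treewidth 3.
One such decomposition:
Bags: B1 = {a, b, c, h}  B2 = {a, c, d, h}  B3 = {a, c, d, e}  B4 = {a, c, d, i}  B5 = {a, c, e, f}  B6 = {a, e, f, g}
Tree: B1–B2, B2–B3, B3–B4, B3–B5, B5–B6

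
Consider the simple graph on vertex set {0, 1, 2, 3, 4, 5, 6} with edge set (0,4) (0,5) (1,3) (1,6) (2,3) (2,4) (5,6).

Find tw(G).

A width-2 tree decomposition is:
Bags: B1 = {2, 3, 4}  B2 = {1, 3, 4}  B3 = {1, 4, 6}  B4 = {4, 5, 6}  B5 = {0, 4, 5}
Tree: B1–B2, B2–B3, B3–B4, B4–B5
The largest bag has 3 vertices, giving width 2; this decomposition certifies tw(G) ≤ 2. For the lower bound, G contains the cycle 4–2–3–1–6–5–0–4, so G is not a forest; only forests have treewidth ≤ 1, hence tw(G) ≥ 2. The upper and lower bounds meet at 2, so that is the treewidth.

2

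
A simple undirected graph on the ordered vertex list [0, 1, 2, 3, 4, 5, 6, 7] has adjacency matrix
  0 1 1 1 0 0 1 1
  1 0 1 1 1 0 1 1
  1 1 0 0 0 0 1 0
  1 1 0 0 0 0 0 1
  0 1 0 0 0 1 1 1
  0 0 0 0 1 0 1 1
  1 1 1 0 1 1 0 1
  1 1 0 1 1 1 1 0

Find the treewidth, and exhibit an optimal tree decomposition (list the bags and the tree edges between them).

Each bag holds 4 vertices, so the decomposition has width 3, which upper-bounds the treewidth. For the lower bound, the 4 vertices {0, 1, 3, 7} are pairwise adjacent, and any tree decomposition puts a clique entirely inside one bag — forcing width ≥ 3. Hence tw(G) = 3 exactly.

Treewidth 3.
One optimal decomposition is:
Bags: B1 = {1, 4, 6, 7}  B2 = {0, 1, 6, 7}  B3 = {0, 1, 3, 7}  B4 = {0, 1, 2, 6}  B5 = {4, 5, 6, 7}
Tree: B1–B2, B2–B3, B2–B4, B1–B5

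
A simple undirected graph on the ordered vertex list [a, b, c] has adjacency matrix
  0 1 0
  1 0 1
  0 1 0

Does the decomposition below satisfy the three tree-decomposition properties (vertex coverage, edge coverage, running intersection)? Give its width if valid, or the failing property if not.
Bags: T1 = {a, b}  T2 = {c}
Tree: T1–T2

A tree decomposition must satisfy three properties: every vertex lies in some bag; for every edge, both endpoints lie together in some bag; and for every vertex, the bags containing it form a connected subtree. Here edge (b,c) lies in no bag, so the decomposition is invalid.

No — edge (b,c) lies in no bag.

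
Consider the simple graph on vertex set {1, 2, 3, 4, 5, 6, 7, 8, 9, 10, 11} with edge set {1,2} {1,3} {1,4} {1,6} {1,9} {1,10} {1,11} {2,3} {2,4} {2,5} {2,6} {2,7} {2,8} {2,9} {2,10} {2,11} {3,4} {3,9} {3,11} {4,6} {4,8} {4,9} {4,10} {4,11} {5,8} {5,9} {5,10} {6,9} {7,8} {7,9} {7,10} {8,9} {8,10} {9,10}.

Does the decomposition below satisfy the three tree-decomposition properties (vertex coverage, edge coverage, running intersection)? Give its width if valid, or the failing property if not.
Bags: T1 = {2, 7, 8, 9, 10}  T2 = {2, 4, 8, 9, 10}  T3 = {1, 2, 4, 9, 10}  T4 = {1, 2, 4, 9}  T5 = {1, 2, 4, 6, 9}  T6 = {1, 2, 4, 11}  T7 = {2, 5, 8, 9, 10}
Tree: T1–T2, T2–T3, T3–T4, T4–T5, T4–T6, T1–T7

A tree decomposition must satisfy three properties: every vertex lies in some bag; for every edge, both endpoints lie together in some bag; and for every vertex, the bags containing it form a connected subtree. Here vertex 3 appears in no bag, so the decomposition is invalid.

No — vertex 3 appears in no bag.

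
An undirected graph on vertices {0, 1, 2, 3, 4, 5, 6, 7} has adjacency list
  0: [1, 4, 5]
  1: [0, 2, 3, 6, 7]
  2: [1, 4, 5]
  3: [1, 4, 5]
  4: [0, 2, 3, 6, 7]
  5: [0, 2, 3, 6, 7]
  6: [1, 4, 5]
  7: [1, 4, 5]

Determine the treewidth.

A width-3 tree decomposition is:
Bags: B1 = {1, 4, 5, 7}  B2 = {1, 4, 5, 6}  B3 = {1, 3, 4, 5}  B4 = {0, 1, 4, 5}  B5 = {1, 2, 4, 5}
Tree: B1–B2, B2–B3, B3–B4, B4–B5
Every bag has size at most 4, so the width is 4 − 1 = 3 and tw(G) ≤ 3. For the lower bound: the 4 vertex sets {5,7}, {4,6}, {1}, {3} are disjoint, each induces a connected subgraph, and every pair is joined by at least one edge of G. Contracting each set to a single vertex therefore yields K_{4} as a minor, and since treewidth is minor-monotone, tw(G) ≥ tw(K_{4}) = 3. Hence tw(G) = 3 exactly.

3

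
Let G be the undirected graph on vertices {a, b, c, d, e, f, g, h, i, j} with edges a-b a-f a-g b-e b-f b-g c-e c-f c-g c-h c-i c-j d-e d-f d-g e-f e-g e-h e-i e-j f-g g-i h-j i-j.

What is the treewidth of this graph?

A width-3 tree decomposition is:
Bags: B1 = {c, e, i, j}  B2 = {c, e, h, j}  B3 = {c, e, g, i}  B4 = {c, e, f, g}  B5 = {b, e, f, g}  B6 = {a, b, f, g}  B7 = {d, e, f, g}
Tree: B1–B2, B1–B3, B3–B4, B4–B5, B5–B6, B4–B7
Each bag holds 4 vertices, so the decomposition has width 3, which upper-bounds the treewidth. On the other hand G contains the 4-clique {d, e, f, g}. A clique must lie in a single bag of any decomposition, so no decomposition can have width below 3. Combining the bounds, tw(G) = 3.

3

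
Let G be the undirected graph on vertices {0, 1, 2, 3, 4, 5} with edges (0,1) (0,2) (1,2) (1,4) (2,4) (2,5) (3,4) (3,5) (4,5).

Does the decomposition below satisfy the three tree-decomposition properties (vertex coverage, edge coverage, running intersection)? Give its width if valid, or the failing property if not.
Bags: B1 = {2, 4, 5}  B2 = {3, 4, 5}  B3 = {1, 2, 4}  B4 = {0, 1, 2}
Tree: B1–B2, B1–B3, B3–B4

Every vertex of G appears in some bag (union = {0, 1, 2, 3, 4, 5}); every edge is covered by a bag; and for each vertex v the set of bags containing v is connected in the bag tree. The decomposition is therefore valid. The largest bag has 3 vertices, so the width is 2.

Yes; width 2.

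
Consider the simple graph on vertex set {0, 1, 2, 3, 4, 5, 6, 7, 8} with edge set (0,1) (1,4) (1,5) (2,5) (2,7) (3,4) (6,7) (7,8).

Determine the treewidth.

A width-1 tree decomposition is:
Bags: B1 = {2, 7}  B2 = {2, 5}  B3 = {6, 7}  B4 = {1, 5}  B5 = {7, 8}  B6 = {1, 4}  B7 = {3, 4}  B8 = {0, 1}
Tree: B1–B2, B1–B3, B2–B4, B1–B5, B4–B6, B6–B7, B6–B8
Every bag has size at most 2, so the width is 2 − 1 = 1 and tw(G) ≤ 1. G has an edge, so its treewidth is at least 1. Therefore the treewidth is 1.

1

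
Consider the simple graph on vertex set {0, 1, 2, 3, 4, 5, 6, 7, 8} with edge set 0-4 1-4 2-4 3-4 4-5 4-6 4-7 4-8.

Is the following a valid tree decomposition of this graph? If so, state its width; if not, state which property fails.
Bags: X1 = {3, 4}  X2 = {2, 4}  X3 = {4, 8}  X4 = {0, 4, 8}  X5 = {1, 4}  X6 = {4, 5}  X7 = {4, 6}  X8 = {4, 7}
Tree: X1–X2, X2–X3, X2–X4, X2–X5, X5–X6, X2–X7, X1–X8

No — bags containing vertex 8 are not connected in the tree.

A tree decomposition must satisfy three properties: every vertex lies in some bag; for every edge, both endpoints lie together in some bag; and for every vertex, the bags containing it form a connected subtree. Here bags containing vertex 8 are not connected in the tree, so the decomposition is invalid.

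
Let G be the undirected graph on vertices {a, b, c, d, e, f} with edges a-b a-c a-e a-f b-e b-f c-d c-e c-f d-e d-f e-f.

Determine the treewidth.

3

A width-3 tree decomposition is:
Bags: B1 = {a, c, e, f}  B2 = {a, b, e, f}  B3 = {c, d, e, f}
Tree: B1–B2, B1–B3
The largest bag has 4 vertices, giving width 3; this decomposition certifies tw(G) ≤ 3. Conversely, {c, d, e, f} is a clique of size 4, and the vertices of any clique must share a bag in every tree decomposition; so some bag has ≥ 4 vertices and tw(G) ≥ 3. Hence tw(G) = 3 exactly.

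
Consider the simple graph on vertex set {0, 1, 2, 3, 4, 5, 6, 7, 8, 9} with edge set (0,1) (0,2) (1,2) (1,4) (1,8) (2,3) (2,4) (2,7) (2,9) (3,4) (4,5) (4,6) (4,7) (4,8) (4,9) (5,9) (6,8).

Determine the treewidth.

A width-2 tree decomposition is:
Bags: B1 = {1, 4, 8}  B2 = {1, 2, 4}  B3 = {0, 1, 2}  B4 = {2, 4, 7}  B5 = {2, 3, 4}  B6 = {2, 4, 9}  B7 = {4, 6, 8}  B8 = {4, 5, 9}
Tree: B1–B2, B2–B3, B2–B4, B4–B5, B5–B6, B1–B7, B6–B8
The largest bag has 3 vertices, giving width 2; this decomposition certifies tw(G) ≤ 2. On the other hand G contains the 3-clique {0, 1, 2}. A clique must lie in a single bag of any decomposition, so no decomposition can have width below 2. Combining the bounds, tw(G) = 2.

2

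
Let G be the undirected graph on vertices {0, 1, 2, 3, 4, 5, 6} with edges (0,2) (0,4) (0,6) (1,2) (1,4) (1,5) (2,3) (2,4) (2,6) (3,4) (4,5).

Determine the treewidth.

A width-2 tree decomposition is:
Bags: B1 = {1, 2, 4}  B2 = {2, 3, 4}  B3 = {1, 4, 5}  B4 = {0, 2, 4}  B5 = {0, 2, 6}
Tree: B1–B2, B1–B3, B2–B4, B4–B5
Every bag has size at most 3, so the width is 3 − 1 = 2 and tw(G) ≤ 2. Conversely, {0, 2, 4} is a clique of size 3, and the vertices of any clique must share a bag in every tree decomposition; so some bag has ≥ 3 vertices and tw(G) ≥ 2. The upper and lower bounds meet at 2, so that is the treewidth.

2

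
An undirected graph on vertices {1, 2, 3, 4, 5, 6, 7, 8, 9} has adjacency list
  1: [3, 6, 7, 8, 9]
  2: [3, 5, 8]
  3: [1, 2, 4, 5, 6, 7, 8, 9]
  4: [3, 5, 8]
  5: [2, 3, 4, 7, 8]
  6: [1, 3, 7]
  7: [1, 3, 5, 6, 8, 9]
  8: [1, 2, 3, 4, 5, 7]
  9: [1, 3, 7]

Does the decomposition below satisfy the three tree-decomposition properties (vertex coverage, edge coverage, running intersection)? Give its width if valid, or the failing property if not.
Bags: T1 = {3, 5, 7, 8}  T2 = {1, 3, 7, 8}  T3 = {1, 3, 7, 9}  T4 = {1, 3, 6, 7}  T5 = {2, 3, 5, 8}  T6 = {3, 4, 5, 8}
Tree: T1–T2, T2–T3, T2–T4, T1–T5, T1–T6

Checking the three conditions: (i) the bags cover all of {1, 2, 3, 4, 5, 6, 7, 8, 9}; (ii) for each edge, some bag contains both endpoints; (iii) the bags containing any fixed vertex form a subtree. All hold, so the decomposition is valid with width 4 − 1 = 3.

Yes; width 3.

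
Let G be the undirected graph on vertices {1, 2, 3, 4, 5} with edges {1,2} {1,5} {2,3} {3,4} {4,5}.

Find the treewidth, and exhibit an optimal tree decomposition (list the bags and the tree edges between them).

Treewidth 2.
One optimal decomposition is:
Bags: B1 = {1, 2, 3}  B2 = {1, 3, 4}  B3 = {1, 4, 5}
Tree: B1–B2, B2–B3

Each bag holds 3 vertices, so the decomposition has width 2, which upper-bounds the treewidth. For the lower bound, G contains the cycle 1–2–3–4–5–1, so G is not a forest; only forests have treewidth ≤ 1, hence tw(G) ≥ 2. Combining the bounds, tw(G) = 2.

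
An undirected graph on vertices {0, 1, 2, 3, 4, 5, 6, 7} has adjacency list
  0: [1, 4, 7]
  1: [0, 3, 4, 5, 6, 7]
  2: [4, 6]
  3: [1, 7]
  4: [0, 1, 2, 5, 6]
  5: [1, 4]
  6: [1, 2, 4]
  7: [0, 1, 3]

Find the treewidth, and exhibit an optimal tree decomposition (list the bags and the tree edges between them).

The largest bag has 3 vertices, giving width 2; this decomposition certifies tw(G) ≤ 2. On the other hand G contains the 3-clique {1, 3, 7}. A clique must lie in a single bag of any decomposition, so no decomposition can have width below 2. Hence tw(G) = 2 exactly.

Treewidth 2.
One optimal decomposition is:
Bags: B1 = {0, 1, 4}  B2 = {0, 1, 7}  B3 = {1, 4, 6}  B4 = {1, 4, 5}  B5 = {1, 3, 7}  B6 = {2, 4, 6}
Tree: B1–B2, B1–B3, B1–B4, B2–B5, B3–B6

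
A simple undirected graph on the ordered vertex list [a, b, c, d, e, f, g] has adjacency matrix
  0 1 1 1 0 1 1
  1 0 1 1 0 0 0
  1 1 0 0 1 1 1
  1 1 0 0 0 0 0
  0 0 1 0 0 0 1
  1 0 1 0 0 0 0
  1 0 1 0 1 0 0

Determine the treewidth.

A width-2 tree decomposition is:
Bags: B1 = {a, c, g}  B2 = {a, c, f}  B3 = {a, b, c}  B4 = {a, b, d}  B5 = {c, e, g}
Tree: B1–B2, B2–B3, B3–B4, B1–B5
The largest bag has 3 vertices, giving width 2; this decomposition certifies tw(G) ≤ 2. On the other hand G contains the 3-clique {a, b, d}. A clique must lie in a single bag of any decomposition, so no decomposition can have width below 2. The upper and lower bounds meet at 2, so that is the treewidth.

2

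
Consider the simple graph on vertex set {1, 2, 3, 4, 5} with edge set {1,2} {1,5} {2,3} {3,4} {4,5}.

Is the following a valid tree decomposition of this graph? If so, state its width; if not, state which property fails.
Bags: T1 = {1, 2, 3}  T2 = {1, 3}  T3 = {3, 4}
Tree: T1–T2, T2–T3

No — vertex 5 appears in no bag.

A tree decomposition must satisfy three properties: every vertex lies in some bag; for every edge, both endpoints lie together in some bag; and for every vertex, the bags containing it form a connected subtree. Here vertex 5 appears in no bag, so the decomposition is invalid.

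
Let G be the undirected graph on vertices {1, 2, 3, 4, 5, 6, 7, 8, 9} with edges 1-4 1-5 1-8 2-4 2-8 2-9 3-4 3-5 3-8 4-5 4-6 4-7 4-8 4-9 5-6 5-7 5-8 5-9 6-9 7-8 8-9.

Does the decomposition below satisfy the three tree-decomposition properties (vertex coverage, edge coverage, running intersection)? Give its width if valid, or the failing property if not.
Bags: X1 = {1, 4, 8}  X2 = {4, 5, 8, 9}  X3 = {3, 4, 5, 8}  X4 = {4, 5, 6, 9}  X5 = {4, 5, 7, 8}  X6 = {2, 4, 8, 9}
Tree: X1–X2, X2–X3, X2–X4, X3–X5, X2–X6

A tree decomposition must satisfy three properties: every vertex lies in some bag; for every edge, both endpoints lie together in some bag; and for every vertex, the bags containing it form a connected subtree. Here edge (5,1) lies in no bag, so the decomposition is invalid.

No — edge (5,1) lies in no bag.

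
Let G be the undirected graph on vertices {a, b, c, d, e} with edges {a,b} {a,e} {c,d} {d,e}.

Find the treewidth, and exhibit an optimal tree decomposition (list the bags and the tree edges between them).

Treewidth 1.
Bags: B1 = {a, b}  B2 = {a, e}  B3 = {d, e}  B4 = {c, d}
Tree: B1–B2, B2–B3, B3–B4

The largest bag has 2 vertices, giving width 1; this decomposition certifies tw(G) ≤ 1. Since G has at least one edge (e.g. b–a), it is not an edgeless graph, so tw(G) ≥ 1. Combining the bounds, tw(G) = 1.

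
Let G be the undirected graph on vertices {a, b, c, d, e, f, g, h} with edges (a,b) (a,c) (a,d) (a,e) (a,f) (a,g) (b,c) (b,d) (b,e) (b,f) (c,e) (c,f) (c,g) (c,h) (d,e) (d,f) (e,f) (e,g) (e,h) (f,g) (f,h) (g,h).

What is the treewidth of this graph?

4

A width-4 tree decomposition is:
Bags: B1 = {a, b, d, e, f}  B2 = {a, b, c, e, f}  B3 = {a, c, e, f, g}  B4 = {c, e, f, g, h}
Tree: B1–B2, B2–B3, B3–B4
Every bag has size at most 5, so the width is 5 − 1 = 4 and tw(G) ≤ 4. For the lower bound, the 5 vertices {a, b, d, e, f} are pairwise adjacent, and any tree decomposition puts a clique entirely inside one bag — forcing width ≥ 4. The upper and lower bounds meet at 4, so that is the treewidth.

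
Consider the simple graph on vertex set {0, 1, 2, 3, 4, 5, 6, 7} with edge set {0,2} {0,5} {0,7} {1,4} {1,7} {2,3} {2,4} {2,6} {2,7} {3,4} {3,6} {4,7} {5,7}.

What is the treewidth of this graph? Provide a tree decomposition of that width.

Treewidth 2.
Bags: B1 = {2, 4, 7}  B2 = {0, 2, 7}  B3 = {2, 3, 4}  B4 = {1, 4, 7}  B5 = {0, 5, 7}  B6 = {2, 3, 6}
Tree: B1–B2, B1–B3, B1–B4, B2–B5, B3–B6

Every bag has size at most 3, so the width is 3 − 1 = 2 and tw(G) ≤ 2. Conversely, {1, 4, 7} is a clique of size 3, and the vertices of any clique must share a bag in every tree decomposition; so some bag has ≥ 3 vertices and tw(G) ≥ 2. Therefore the treewidth is 2.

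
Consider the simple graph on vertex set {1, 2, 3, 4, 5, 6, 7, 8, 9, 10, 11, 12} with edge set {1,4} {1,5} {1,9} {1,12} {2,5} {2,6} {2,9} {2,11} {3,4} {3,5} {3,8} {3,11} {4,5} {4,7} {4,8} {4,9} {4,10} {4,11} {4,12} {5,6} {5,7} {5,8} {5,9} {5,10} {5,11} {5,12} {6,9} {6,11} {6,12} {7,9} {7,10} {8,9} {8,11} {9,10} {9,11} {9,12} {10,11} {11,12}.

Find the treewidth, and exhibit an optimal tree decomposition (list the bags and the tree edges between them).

Each bag holds 5 vertices, so the decomposition has width 4, which upper-bounds the treewidth. Conversely, {2, 5, 6, 9, 11} is a clique of size 5, and the vertices of any clique must share a bag in every tree decomposition; so some bag has ≥ 5 vertices and tw(G) ≥ 4. Combining the bounds, tw(G) = 4.

Treewidth 4.
One such decomposition:
Bags: B1 = {5, 6, 9, 11, 12}  B2 = {4, 5, 9, 11, 12}  B3 = {4, 5, 9, 10, 11}  B4 = {1, 4, 5, 9, 12}  B5 = {4, 5, 8, 9, 11}  B6 = {2, 5, 6, 9, 11}  B7 = {4, 5, 7, 9, 10}  B8 = {3, 4, 5, 8, 11}
Tree: B1–B2, B2–B3, B2–B4, B3–B5, B1–B6, B3–B7, B5–B8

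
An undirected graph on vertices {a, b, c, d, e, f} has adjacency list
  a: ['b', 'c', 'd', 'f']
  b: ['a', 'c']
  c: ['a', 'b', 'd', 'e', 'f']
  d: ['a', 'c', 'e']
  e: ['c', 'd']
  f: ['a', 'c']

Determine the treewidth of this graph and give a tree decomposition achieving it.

Each bag holds 3 vertices, so the decomposition has width 2, which upper-bounds the treewidth. On the other hand G contains the 3-clique {c, d, e}. A clique must lie in a single bag of any decomposition, so no decomposition can have width below 2. Therefore the treewidth is 2.

Treewidth 2.
One such decomposition:
Bags: B1 = {a, b, c}  B2 = {a, c, d}  B3 = {c, d, e}  B4 = {a, c, f}
Tree: B1–B2, B2–B3, B1–B4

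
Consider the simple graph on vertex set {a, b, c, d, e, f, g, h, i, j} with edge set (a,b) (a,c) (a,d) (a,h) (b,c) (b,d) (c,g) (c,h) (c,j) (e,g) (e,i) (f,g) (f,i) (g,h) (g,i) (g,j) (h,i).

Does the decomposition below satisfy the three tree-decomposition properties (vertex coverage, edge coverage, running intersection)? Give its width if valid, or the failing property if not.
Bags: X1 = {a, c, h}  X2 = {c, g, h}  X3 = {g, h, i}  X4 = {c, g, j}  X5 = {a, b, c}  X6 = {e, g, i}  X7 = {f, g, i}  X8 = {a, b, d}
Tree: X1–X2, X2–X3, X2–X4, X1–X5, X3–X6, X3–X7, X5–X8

Yes; width 2.

Checking the three conditions: (i) the bags cover all of {a, b, c, d, e, f, g, h, i, j}; (ii) for each edge, some bag contains both endpoints; (iii) the bags containing any fixed vertex form a subtree. All hold, so the decomposition is valid with width 3 − 1 = 2.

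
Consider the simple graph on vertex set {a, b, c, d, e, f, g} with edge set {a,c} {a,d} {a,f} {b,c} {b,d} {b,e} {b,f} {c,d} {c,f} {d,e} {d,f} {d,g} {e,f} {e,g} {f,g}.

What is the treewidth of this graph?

A width-3 tree decomposition is:
Bags: B1 = {b, d, e, f}  B2 = {b, c, d, f}  B3 = {a, c, d, f}  B4 = {d, e, f, g}
Tree: B1–B2, B2–B3, B1–B4
The largest bag has 4 vertices, giving width 3; this decomposition certifies tw(G) ≤ 3. Conversely, {d, e, f, g} is a clique of size 4, and the vertices of any clique must share a bag in every tree decomposition; so some bag has ≥ 4 vertices and tw(G) ≥ 3. The upper and lower bounds meet at 3, so that is the treewidth.

3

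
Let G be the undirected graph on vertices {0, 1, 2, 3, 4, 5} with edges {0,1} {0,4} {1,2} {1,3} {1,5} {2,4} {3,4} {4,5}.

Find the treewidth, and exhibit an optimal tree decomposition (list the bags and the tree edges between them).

Treewidth 2.
One optimal decomposition is:
Bags: B1 = {1, 3, 4}  B2 = {0, 1, 4}  B3 = {1, 4, 5}  B4 = {1, 2, 4}
Tree: B1–B2, B2–B3, B3–B4

Each bag holds 3 vertices, so the decomposition has width 2, which upper-bounds the treewidth. The edges 3–4–0–1–3 form a cycle, so G is not a tree and its treewidth is at least 2. Hence tw(G) = 2 exactly.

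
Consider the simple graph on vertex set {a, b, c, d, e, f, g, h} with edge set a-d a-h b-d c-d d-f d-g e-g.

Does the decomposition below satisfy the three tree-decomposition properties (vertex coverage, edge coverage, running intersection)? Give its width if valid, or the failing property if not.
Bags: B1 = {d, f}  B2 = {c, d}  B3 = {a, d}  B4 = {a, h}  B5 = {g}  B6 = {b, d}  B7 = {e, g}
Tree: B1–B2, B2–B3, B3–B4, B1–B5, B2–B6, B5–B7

No — edge (d,g) lies in no bag.

A tree decomposition must satisfy three properties: every vertex lies in some bag; for every edge, both endpoints lie together in some bag; and for every vertex, the bags containing it form a connected subtree. Here edge (d,g) lies in no bag, so the decomposition is invalid.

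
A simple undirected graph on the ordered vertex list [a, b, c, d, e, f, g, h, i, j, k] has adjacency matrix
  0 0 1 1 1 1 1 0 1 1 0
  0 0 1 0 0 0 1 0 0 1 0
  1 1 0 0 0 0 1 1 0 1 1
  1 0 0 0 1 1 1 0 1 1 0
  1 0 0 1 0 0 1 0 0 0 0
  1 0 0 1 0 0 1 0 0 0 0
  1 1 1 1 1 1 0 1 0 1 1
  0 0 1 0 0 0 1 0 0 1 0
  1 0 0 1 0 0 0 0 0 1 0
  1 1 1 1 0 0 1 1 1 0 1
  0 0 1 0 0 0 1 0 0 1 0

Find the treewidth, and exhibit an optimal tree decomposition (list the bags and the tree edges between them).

Each bag holds 4 vertices, so the decomposition has width 3, which upper-bounds the treewidth. For the lower bound, the 4 vertices {a, d, g, j} are pairwise adjacent, and any tree decomposition puts a clique entirely inside one bag — forcing width ≥ 3. Hence tw(G) = 3 exactly.

Treewidth 3.
One optimal decomposition is:
Bags: B1 = {a, c, g, j}  B2 = {a, d, g, j}  B3 = {a, d, f, g}  B4 = {a, d, i, j}  B5 = {c, g, j, k}  B6 = {b, c, g, j}  B7 = {c, g, h, j}  B8 = {a, d, e, g}
Tree: B1–B2, B2–B3, B2–B4, B1–B5, B5–B6, B1–B7, B3–B8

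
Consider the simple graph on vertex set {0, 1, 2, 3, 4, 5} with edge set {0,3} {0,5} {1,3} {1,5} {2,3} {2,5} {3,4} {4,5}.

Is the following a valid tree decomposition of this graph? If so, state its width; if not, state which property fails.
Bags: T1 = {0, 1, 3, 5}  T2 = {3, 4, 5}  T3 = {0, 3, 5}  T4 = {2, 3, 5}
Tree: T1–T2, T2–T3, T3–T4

A tree decomposition must satisfy three properties: every vertex lies in some bag; for every edge, both endpoints lie together in some bag; and for every vertex, the bags containing it form a connected subtree. Here bags containing vertex 0 are not connected in the tree, so the decomposition is invalid.

No — bags containing vertex 0 are not connected in the tree.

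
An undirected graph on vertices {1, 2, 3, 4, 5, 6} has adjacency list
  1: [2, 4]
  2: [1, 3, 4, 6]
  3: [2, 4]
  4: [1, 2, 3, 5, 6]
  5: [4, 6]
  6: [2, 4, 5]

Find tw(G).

A width-2 tree decomposition is:
Bags: B1 = {2, 4, 6}  B2 = {2, 3, 4}  B3 = {4, 5, 6}  B4 = {1, 2, 4}
Tree: B1–B2, B1–B3, B2–B4
Each bag holds 3 vertices, so the decomposition has width 2, which upper-bounds the treewidth. On the other hand G contains the 3-clique {1, 2, 4}. A clique must lie in a single bag of any decomposition, so no decomposition can have width below 2. The upper and lower bounds meet at 2, so that is the treewidth.

2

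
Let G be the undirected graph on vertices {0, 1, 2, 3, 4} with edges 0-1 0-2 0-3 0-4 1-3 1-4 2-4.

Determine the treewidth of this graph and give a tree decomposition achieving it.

Treewidth 2.
Bags: B1 = {0, 1, 4}  B2 = {0, 2, 4}  B3 = {0, 1, 3}
Tree: B1–B2, B1–B3

Each bag holds 3 vertices, so the decomposition has width 2, which upper-bounds the treewidth. On the other hand G contains the 3-clique {0, 1, 3}. A clique must lie in a single bag of any decomposition, so no decomposition can have width below 2. The upper and lower bounds meet at 2, so that is the treewidth.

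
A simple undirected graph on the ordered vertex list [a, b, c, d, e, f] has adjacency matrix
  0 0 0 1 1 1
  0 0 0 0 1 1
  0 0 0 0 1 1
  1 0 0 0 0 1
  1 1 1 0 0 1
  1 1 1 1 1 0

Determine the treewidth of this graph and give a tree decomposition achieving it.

Treewidth 2.
One optimal decomposition is:
Bags: B1 = {b, e, f}  B2 = {a, e, f}  B3 = {a, d, f}  B4 = {c, e, f}
Tree: B1–B2, B2–B3, B1–B4

The largest bag has 3 vertices, giving width 2; this decomposition certifies tw(G) ≤ 2. Conversely, {a, d, f} is a clique of size 3, and the vertices of any clique must share a bag in every tree decomposition; so some bag has ≥ 3 vertices and tw(G) ≥ 2. Hence tw(G) = 2 exactly.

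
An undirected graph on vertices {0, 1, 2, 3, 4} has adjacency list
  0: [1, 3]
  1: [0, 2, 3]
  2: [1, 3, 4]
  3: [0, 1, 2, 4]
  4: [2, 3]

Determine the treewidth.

2

A width-2 tree decomposition is:
Bags: B1 = {1, 2, 3}  B2 = {0, 1, 3}  B3 = {2, 3, 4}
Tree: B1–B2, B1–B3
Every bag has size at most 3, so the width is 3 − 1 = 2 and tw(G) ≤ 2. For the lower bound, the 3 vertices {0, 1, 3} are pairwise adjacent, and any tree decomposition puts a clique entirely inside one bag — forcing width ≥ 2. The upper and lower bounds meet at 2, so that is the treewidth.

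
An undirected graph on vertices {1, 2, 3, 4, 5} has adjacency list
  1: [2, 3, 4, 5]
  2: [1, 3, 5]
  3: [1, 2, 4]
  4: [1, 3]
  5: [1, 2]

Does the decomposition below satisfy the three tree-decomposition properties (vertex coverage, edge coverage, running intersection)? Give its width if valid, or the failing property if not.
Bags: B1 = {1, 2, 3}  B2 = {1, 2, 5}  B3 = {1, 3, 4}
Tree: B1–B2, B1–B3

Checking the three conditions: (i) the bags cover all of {1, 2, 3, 4, 5}; (ii) for each edge, some bag contains both endpoints; (iii) the bags containing any fixed vertex form a subtree. All hold, so the decomposition is valid with width 3 − 1 = 2.

Yes; width 2.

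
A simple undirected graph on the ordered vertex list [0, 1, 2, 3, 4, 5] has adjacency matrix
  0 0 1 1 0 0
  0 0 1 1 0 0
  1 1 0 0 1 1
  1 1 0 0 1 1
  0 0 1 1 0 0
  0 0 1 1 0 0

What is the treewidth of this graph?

2

A width-2 tree decomposition is:
Bags: B1 = {2, 3, 4}  B2 = {0, 2, 3}  B3 = {2, 3, 5}  B4 = {1, 2, 3}
Tree: B1–B2, B2–B3, B3–B4
Every bag has size at most 3, so the width is 3 − 1 = 2 and tw(G) ≤ 2. The edges 2–4–3–0–2 form a cycle, so G is not a tree and its treewidth is at least 2. Therefore the treewidth is 2.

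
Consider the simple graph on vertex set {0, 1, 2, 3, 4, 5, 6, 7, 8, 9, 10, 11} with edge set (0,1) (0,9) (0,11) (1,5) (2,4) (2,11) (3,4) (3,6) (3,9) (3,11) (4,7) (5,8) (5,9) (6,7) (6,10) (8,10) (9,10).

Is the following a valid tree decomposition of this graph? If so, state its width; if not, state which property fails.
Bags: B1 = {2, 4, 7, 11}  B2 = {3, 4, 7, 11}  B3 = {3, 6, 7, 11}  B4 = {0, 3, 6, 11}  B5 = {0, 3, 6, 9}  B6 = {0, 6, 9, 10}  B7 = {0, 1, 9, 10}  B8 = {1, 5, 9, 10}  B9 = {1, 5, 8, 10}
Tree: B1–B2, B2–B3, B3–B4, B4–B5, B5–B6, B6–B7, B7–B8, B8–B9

Yes; width 3.

Checking the three conditions: (i) the bags cover all of {0, 1, 2, 3, 4, 5, 6, 7, 8, 9, 10, 11}; (ii) for each edge, some bag contains both endpoints; (iii) the bags containing any fixed vertex form a subtree. All hold, so the decomposition is valid with width 4 − 1 = 3.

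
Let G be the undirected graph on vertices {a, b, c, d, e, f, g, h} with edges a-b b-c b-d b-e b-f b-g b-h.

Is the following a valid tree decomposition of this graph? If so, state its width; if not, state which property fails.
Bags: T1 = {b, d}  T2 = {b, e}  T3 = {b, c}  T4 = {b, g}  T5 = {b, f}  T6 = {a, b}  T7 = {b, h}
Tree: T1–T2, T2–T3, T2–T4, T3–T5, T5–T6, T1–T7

Every vertex of G appears in some bag (union = {a, b, c, d, e, f, g, h}); every edge is covered by a bag; and for each vertex v the set of bags containing v is connected in the bag tree. The decomposition is therefore valid. The largest bag has 2 vertices, so the width is 1.

Yes; width 1.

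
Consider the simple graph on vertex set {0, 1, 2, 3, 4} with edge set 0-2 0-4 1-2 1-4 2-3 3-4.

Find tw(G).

2

A width-2 tree decomposition is:
Bags: B1 = {0, 2, 4}  B2 = {1, 2, 4}  B3 = {2, 3, 4}
Tree: B1–B2, B2–B3
The largest bag has 3 vertices, giving width 2; this decomposition certifies tw(G) ≤ 2. Since 0–4–1–2–0 is a cycle in G, G is not acyclic. Forests are exactly the graphs of treewidth ≤ 1, so tw(G) ≥ 2. Hence tw(G) = 2 exactly.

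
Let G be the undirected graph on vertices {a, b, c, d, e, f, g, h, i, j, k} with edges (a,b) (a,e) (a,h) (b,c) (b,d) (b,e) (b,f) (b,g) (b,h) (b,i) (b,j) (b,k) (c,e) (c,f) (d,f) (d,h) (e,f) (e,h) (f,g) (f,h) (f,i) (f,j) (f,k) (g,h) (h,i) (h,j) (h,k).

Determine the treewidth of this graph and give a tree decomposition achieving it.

Each bag holds 4 vertices, so the decomposition has width 3, which upper-bounds the treewidth. For the lower bound, the 4 vertices {a, b, e, h} are pairwise adjacent, and any tree decomposition puts a clique entirely inside one bag — forcing width ≥ 3. Therefore the treewidth is 3.

Treewidth 3.
One optimal decomposition is:
Bags: B1 = {b, f, h, i}  B2 = {b, e, f, h}  B3 = {b, f, h, j}  B4 = {a, b, e, h}  B5 = {b, d, f, h}  B6 = {b, f, g, h}  B7 = {b, f, h, k}  B8 = {b, c, e, f}
Tree: B1–B2, B1–B3, B2–B4, B2–B5, B5–B6, B2–B7, B2–B8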